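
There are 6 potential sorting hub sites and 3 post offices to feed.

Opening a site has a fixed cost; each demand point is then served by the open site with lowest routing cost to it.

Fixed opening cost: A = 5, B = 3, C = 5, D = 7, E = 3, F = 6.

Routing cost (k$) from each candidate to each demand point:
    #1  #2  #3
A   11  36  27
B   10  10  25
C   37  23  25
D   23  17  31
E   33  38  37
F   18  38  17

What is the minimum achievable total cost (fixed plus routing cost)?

46

Open {B, F}: assign each demand point to its cheapest open site.
  #1→B 10, #2→B 10, #3→F 17
  routing cost 37, fixed 9 → total 46.
Compare {B}: routing cost 45 + fixed 3 = 48.
Compare {B, E, F}: routing cost 37 + fixed 12 = 49.
Compare {B, E}: routing cost 45 + fixed 6 = 51.
All other subsets cost ≥ 48. Minimum total cost: 46.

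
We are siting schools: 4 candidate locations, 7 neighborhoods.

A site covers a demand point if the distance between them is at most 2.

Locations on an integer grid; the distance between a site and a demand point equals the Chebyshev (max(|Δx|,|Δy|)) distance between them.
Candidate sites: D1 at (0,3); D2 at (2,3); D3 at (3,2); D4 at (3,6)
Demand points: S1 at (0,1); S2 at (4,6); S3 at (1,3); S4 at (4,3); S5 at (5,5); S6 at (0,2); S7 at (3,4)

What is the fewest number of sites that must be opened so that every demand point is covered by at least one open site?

Coverage sets (demand points within 2 of each site):
  D1: {S1, S3, S6}
  D2: {S1, S3, S4, S6, S7}
  D3: {S3, S4, S7}
  D4: {S2, S5, S7}
No single site covers all 7 demand points.
But {D2, D4} covers everything, so the minimum is 2.

2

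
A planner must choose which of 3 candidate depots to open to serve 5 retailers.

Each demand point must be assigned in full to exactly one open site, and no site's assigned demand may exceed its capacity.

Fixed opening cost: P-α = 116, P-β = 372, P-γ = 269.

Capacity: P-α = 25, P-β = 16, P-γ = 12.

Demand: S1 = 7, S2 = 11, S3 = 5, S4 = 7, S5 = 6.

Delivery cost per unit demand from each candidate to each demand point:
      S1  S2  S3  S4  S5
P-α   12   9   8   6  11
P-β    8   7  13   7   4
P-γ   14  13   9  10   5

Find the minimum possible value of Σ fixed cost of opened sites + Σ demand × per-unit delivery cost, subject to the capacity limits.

685

Open {P-α, P-γ}; cheapest assignment that respects the capacities:
  P-α (cap 25, load 25): S1, S2, S4 — cost 7×12 + 11×9 + 7×6 = 225
  P-γ (cap 12, load 11): S3, S5 — cost 5×9 + 6×5 = 75
  Shipping 300, fixed 385 → total 685.
  Any other capacity-feasible assignment to {P-α, P-γ} ships for at least 300.
Compare {P-α, P-β}: its best feasible assignment gives total 749.
Compare {P-α, P-β, P-γ}: its best feasible assignment gives total 1018.
Every other set of open sites that can feasibly serve all demand totals ≥ 749 even under its best assignment. Minimum: 685.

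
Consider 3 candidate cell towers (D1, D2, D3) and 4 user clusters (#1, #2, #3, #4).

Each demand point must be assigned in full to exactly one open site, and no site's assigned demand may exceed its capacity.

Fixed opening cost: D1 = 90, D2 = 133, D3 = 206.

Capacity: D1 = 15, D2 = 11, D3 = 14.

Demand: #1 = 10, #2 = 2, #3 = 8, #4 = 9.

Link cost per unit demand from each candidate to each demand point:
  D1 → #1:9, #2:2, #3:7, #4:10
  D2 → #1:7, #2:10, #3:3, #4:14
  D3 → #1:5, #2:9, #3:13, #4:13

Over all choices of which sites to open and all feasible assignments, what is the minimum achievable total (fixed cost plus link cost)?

Open {D1, D2, D3}; cheapest assignment that respects the capacities:
  D1 (cap 15, load 11): #2, #4 — cost 2×2 + 9×10 = 94
  D2 (cap 11, load 8): #3 — cost 8×3 = 24
  D3 (cap 14, load 10): #1 — cost 10×5 = 50
  Shipping 168, fixed 429 → total 597.
  Any other capacity-feasible assignment to {D1, D2, D3} ships for at least 168.
Total demand is 29; every other set of sites either has combined capacity below 29 or cannot fit the demands without splitting one across sites, so {D1, D2, D3} is the only feasible choice of open sites. Minimum: 597.

597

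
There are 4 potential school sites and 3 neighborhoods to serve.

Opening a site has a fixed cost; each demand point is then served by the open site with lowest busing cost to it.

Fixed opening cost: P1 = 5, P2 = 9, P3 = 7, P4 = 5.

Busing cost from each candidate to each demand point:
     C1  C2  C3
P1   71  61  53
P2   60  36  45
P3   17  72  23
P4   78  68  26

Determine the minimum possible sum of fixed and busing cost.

92

Open {P2, P3}: assign each demand point to its cheapest open site.
  C1→P3 17, C2→P2 36, C3→P3 23
  busing cost 76, fixed 16 → total 92.
Compare {P1, P2, P3}: busing cost 76 + fixed 21 = 97.
Compare {P2, P3, P4}: busing cost 76 + fixed 21 = 97.
Compare {P1, P2, P3, P4}: busing cost 76 + fixed 26 = 102.
All other subsets cost ≥ 97. Minimum total cost: 92.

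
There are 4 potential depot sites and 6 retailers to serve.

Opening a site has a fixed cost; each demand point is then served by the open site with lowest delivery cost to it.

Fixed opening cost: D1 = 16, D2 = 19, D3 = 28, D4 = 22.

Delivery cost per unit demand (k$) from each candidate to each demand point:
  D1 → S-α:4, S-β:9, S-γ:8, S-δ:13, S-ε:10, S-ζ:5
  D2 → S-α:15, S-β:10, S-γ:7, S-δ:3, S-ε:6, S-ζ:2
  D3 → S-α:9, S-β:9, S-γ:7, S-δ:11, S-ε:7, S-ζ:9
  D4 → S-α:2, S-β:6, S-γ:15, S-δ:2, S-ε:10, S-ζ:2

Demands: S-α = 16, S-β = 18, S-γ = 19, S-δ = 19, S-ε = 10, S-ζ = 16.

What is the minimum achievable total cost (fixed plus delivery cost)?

Open {D2, D4}: assign each demand point to its cheapest open site.
  S-α→D4 16×2=32, S-β→D4 18×6=108, S-γ→D2 19×7=133, S-δ→D4 19×2=38, S-ε→D2 10×6=60, S-ζ→D2 16×2=32
  delivery cost 403, fixed 41 → total 444.
Compare {D1, D2, D4}: delivery cost 403 + fixed 57 = 460.
Compare {D3, D4}: delivery cost 413 + fixed 50 = 463.
Compare {D2, D3, D4}: delivery cost 403 + fixed 69 = 472.
All other subsets cost ≥ 460. Minimum total cost: 444.

444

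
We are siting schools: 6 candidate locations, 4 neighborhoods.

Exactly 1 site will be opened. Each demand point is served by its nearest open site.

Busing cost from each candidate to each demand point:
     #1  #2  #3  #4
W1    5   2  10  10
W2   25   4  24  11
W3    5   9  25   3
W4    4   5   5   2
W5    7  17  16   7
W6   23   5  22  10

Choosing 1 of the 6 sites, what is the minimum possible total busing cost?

Open {W4}.
  #1→W4 4, #2→W4 5, #3→W4 5, #4→W4 2  ⇒ total 16.
Compare {W1}: total 27.
Compare {W3}: total 42.
No size-1 selection does better; minimum is 16.

16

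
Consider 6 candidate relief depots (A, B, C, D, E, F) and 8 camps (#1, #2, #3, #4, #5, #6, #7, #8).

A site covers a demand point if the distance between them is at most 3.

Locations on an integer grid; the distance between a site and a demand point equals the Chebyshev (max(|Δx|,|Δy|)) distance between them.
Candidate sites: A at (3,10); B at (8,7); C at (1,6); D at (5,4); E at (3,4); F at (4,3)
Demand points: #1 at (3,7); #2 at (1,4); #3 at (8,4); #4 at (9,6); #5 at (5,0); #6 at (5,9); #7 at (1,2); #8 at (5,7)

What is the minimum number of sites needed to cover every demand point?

3

Coverage sets (demand points within 3 of each site):
  A: {#1, #6, #8}
  B: {#3, #4, #6, #8}
  C: {#1, #2}
  D: {#1, #3, #8}
  E: {#1, #2, #7, #8}
  F: {#2, #5, #7}
No 2 sites suffice: every size-2 union leaves at least one demand point uncovered.
But {A, B, F} covers everything, so the minimum is 3.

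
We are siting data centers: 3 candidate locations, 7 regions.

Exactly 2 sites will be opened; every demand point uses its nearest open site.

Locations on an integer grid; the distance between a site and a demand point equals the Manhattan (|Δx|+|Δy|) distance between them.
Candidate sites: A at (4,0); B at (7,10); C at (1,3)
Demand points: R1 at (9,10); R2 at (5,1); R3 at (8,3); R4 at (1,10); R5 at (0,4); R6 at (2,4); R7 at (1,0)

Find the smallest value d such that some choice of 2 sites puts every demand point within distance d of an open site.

7

Open {B, C}.
  Farthest demand point is R3 at distance 7 (to C); all others are ≤ 7.
With {A, B} the worst case is 8.
With {A, C} the worst case is 15.
No size-2 selection achieves below 7.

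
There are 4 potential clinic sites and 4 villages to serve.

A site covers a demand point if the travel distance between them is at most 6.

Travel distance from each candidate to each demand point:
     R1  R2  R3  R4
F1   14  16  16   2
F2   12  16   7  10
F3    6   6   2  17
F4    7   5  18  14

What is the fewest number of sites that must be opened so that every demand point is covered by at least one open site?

Coverage sets (demand points within 6 of each site):
  F1: {R4}
  F2: {}
  F3: {R1, R2, R3}
  F4: {R2}
No single site covers all 4 demand points.
But {F1, F3} covers everything, so the minimum is 2.

2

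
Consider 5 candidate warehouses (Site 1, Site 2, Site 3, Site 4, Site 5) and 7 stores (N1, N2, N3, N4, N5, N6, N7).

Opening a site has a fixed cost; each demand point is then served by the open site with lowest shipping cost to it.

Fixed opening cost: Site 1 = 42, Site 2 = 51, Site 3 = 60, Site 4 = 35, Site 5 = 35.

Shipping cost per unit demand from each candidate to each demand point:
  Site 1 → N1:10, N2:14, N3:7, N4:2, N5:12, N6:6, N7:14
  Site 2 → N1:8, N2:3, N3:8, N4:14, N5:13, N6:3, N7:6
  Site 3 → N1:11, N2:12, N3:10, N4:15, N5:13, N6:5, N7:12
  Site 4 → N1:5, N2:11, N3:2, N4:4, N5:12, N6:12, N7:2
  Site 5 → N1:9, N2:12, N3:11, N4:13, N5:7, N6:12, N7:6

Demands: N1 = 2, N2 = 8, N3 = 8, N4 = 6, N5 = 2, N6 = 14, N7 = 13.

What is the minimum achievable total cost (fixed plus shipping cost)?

252

Open {Site 2, Site 4}: assign each demand point to its cheapest open site.
  N1→Site 4 2×5=10, N2→Site 2 8×3=24, N3→Site 4 8×2=16, N4→Site 4 6×4=24, N5→Site 4 2×12=24, N6→Site 2 14×3=42, N7→Site 4 13×2=26
  shipping cost 166, fixed 86 → total 252.
Compare {Site 2, Site 4, Site 5}: shipping cost 156 + fixed 121 = 277.
Compare {Site 1, Site 2, Site 4}: shipping cost 154 + fixed 128 = 282.
Compare {Site 1, Site 2, Site 4, Site 5}: shipping cost 144 + fixed 163 = 307.
All other subsets cost ≥ 277. Minimum total cost: 252.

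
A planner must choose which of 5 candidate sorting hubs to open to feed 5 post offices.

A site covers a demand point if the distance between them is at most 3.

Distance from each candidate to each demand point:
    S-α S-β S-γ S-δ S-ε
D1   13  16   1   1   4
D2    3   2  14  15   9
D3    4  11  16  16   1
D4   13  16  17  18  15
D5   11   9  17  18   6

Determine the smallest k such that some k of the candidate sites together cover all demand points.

Coverage sets (demand points within 3 of each site):
  D1: {S-γ, S-δ}
  D2: {S-α, S-β}
  D3: {S-ε}
  D4: {}
  D5: {}
No 2 sites suffice: every size-2 union leaves at least one demand point uncovered.
But {D1, D2, D3} covers everything, so the minimum is 3.

3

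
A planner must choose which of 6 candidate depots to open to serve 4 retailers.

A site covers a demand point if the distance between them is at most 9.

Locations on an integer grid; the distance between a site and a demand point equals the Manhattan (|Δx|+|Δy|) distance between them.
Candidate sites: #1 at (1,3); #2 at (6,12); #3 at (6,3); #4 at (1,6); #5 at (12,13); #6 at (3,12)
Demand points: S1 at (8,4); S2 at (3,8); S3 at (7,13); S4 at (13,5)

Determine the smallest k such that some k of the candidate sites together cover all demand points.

Coverage sets (demand points within 9 of each site):
  #1: {S1, S2}
  #2: {S2, S3}
  #3: {S1, S2, S4}
  #4: {S1, S2}
  #5: {S3, S4}
  #6: {S2, S3}
No single site covers all 4 demand points.
But {#1, #5} covers everything, so the minimum is 2.

2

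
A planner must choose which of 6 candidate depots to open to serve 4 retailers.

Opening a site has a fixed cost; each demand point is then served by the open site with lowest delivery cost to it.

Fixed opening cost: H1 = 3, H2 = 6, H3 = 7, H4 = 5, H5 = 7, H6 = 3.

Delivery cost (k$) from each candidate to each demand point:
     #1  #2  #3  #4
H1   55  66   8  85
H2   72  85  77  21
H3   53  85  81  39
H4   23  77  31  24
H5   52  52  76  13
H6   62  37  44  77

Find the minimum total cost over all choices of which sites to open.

99

Open {H1, H4, H5, H6}: assign each demand point to its cheapest open site.
  #1→H4 23, #2→H6 37, #3→H1 8, #4→H5 13
  delivery cost 81, fixed 18 → total 99.
Compare {H1, H4, H6}: delivery cost 92 + fixed 11 = 103.
Compare {H1, H2, H4, H5, H6}: delivery cost 81 + fixed 24 = 105.
Compare {H1, H2, H4, H6}: delivery cost 89 + fixed 17 = 106.
All other subsets cost ≥ 103. Minimum total cost: 99.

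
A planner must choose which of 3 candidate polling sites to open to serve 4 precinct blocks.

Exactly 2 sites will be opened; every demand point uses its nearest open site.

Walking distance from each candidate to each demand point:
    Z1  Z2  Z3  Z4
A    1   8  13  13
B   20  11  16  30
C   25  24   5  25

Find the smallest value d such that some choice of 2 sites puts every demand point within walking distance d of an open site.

13

Open {A, B}.
  Farthest demand point is Z3 at walking distance 13 (to A); all others are ≤ 13.
With {A, C} the worst case is 13.
With {B, C} the worst case is 25.
No size-2 selection achieves below 13.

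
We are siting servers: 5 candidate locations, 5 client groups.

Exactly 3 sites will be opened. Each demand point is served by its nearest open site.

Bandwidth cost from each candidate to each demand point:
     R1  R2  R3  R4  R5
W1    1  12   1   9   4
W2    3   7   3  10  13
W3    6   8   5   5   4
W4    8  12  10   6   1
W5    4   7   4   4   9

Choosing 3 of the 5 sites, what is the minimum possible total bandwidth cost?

Open {W1, W4, W5}.
  R1→W1 1, R2→W5 7, R3→W1 1, R4→W5 4, R5→W4 1  ⇒ total 14.
Compare {W1, W2, W4}: total 16.
Compare {W1, W3, W4}: total 16.
No size-3 selection does better; minimum is 14.

14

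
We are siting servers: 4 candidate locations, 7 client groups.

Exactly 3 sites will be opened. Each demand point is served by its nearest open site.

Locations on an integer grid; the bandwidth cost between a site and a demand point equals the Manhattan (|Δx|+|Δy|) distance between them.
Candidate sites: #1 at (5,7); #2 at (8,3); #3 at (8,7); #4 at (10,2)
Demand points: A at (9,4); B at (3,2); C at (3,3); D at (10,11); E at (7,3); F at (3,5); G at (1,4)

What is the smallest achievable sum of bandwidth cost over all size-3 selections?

Open {#1, #2, #3}.
  A→#2 2, B→#2 6, C→#2 5, D→#3 6, E→#2 1, F→#1 4, G→#1 7  ⇒ total 31.
Compare {#1, #2, #4}: total 34.
Compare {#2, #3, #4}: total 35.
No size-3 selection does better; minimum is 31.

31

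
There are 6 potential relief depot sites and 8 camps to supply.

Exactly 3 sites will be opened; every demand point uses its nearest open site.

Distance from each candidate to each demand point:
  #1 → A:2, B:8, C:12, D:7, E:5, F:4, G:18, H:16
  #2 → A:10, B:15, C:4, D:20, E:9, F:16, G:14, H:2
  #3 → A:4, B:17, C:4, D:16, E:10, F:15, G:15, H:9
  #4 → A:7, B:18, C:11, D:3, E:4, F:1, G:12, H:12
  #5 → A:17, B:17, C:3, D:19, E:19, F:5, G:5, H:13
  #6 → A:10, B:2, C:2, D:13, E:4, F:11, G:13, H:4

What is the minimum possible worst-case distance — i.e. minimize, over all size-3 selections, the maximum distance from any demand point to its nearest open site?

Open {#1, #5, #6}.
  Farthest demand point is D at distance 7 (to #1); all others are ≤ 7.
With {#4, #5, #6} the worst case is 7.
With {#1, #2, #5} the worst case is 8.
No size-3 selection achieves below 7.

7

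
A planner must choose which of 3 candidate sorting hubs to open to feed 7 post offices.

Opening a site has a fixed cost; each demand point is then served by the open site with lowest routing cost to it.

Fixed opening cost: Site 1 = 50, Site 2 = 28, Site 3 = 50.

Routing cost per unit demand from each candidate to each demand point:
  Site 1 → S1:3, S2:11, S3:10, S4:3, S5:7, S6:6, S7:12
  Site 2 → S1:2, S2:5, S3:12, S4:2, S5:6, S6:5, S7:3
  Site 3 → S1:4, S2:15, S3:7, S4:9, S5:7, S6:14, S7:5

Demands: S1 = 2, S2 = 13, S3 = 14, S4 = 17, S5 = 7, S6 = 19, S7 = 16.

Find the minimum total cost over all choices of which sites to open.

Open {Site 2, Site 3}: assign each demand point to its cheapest open site.
  S1→Site 2 2×2=4, S2→Site 2 13×5=65, S3→Site 3 14×7=98, S4→Site 2 17×2=34, S5→Site 2 7×6=42, S6→Site 2 19×5=95, S7→Site 2 16×3=48
  routing cost 386, fixed 78 → total 464.
Compare {Site 2}: routing cost 456 + fixed 28 = 484.
Compare {Site 1, Site 2}: routing cost 428 + fixed 78 = 506.
Compare {Site 1, Site 2, Site 3}: routing cost 386 + fixed 128 = 514.
All other subsets cost ≥ 484. Minimum total cost: 464.

464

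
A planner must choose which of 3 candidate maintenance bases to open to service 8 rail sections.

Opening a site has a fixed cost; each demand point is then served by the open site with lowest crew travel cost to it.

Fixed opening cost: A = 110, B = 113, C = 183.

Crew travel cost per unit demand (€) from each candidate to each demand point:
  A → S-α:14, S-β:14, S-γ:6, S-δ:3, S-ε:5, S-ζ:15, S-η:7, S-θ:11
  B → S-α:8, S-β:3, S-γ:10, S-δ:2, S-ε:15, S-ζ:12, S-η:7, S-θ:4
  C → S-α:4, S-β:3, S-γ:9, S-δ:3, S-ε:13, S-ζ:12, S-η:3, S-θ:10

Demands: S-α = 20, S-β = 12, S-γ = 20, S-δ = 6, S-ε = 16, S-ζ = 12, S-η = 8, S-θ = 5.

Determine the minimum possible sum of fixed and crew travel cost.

845

Open {A, C}: assign each demand point to its cheapest open site.
  S-α→C 20×4=80, S-β→C 12×3=36, S-γ→A 20×6=120, S-δ→A 6×3=18, S-ε→A 16×5=80, S-ζ→C 12×12=144, S-η→C 8×3=24, S-θ→C 5×10=50
  crew travel cost 552, fixed 293 → total 845.
Compare {A, B}: crew travel cost 628 + fixed 223 = 851.
Compare {A, B, C}: crew travel cost 516 + fixed 406 = 922.
Compare {C}: crew travel cost 740 + fixed 183 = 923.
All other subsets cost ≥ 851. Minimum total cost: 845.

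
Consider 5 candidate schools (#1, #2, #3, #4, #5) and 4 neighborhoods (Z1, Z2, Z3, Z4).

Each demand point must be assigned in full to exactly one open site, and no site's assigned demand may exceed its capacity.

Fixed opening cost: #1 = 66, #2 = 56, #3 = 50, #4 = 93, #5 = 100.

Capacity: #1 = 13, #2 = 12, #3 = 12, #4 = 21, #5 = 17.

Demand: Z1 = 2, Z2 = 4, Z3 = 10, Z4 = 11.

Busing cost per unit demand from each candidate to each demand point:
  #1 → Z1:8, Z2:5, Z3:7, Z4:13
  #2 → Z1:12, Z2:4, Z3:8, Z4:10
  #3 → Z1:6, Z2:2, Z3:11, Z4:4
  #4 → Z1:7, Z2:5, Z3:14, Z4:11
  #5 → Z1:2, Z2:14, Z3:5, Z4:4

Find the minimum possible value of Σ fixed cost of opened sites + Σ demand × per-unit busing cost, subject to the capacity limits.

Open {#3, #5}; cheapest assignment that respects the capacities:
  #3 (cap 12, load 11): Z4 — cost 11×4 = 44
  #5 (cap 17, load 16): Z1, Z2, Z3 — cost 2×2 + 4×14 + 10×5 = 110
  Shipping 154, fixed 150 → total 304.
  Any other capacity-feasible assignment to {#3, #5} ships for at least 154.
Compare {#1, #2, #3}: its best feasible assignment gives total 318.
Compare {#2, #3, #5}: its best feasible assignment gives total 320.
Every other set of open sites that can feasibly serve all demand totals ≥ 318 even under its best assignment. Minimum: 304.

304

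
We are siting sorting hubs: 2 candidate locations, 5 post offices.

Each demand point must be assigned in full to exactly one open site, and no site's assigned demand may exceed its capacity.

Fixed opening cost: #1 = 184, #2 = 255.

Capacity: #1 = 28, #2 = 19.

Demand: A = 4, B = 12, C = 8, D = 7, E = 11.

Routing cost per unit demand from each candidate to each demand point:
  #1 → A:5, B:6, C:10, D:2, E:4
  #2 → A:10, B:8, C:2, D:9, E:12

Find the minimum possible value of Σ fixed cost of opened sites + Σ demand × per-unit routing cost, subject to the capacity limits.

Open {#1, #2}; cheapest assignment that respects the capacities:
  #1 (cap 28, load 27): A, B, E — cost 4×5 + 12×6 + 11×4 = 136
  #2 (cap 19, load 15): C, D — cost 8×2 + 7×9 = 79
  Shipping 215, fixed 439 → total 654.
  Any other capacity-feasible assignment to {#1, #2} ships for at least 215.
Total demand is 42 and no other set of sites has combined capacity ≥ 42, so {#1, #2} is the only feasible choice of open sites. Minimum: 654.

654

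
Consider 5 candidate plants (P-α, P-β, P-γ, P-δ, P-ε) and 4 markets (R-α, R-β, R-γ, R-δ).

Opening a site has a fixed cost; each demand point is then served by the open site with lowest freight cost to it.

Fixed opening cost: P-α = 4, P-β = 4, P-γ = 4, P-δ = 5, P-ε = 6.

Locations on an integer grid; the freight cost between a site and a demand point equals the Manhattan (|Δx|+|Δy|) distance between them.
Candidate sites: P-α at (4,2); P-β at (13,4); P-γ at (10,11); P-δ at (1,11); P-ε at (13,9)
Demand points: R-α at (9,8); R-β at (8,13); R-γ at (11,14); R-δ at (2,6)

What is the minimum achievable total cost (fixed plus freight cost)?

26

Open {P-α, P-γ}: assign each demand point to its cheapest open site.
  R-α→P-γ 4, R-β→P-γ 4, R-γ→P-γ 4, R-δ→P-α 6
  freight cost 18, fixed 8 → total 26.
Compare {P-γ, P-δ}: freight cost 18 + fixed 9 = 27.
Compare {P-γ}: freight cost 25 + fixed 4 = 29.
Compare {P-α, P-β, P-γ}: freight cost 18 + fixed 12 = 30.
All other subsets cost ≥ 27. Minimum total cost: 26.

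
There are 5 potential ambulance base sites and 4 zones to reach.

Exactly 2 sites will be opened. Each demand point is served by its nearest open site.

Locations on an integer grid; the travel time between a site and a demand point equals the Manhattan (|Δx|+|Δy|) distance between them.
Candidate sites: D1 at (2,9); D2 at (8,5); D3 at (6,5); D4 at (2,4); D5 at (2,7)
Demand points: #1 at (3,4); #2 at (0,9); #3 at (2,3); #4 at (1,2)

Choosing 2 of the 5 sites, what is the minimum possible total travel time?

7

Open {D1, D4}.
  #1→D4 1, #2→D1 2, #3→D4 1, #4→D4 3  ⇒ total 7.
Compare {D4, D5}: total 9.
Compare {D2, D4}: total 12.
No size-2 selection does better; minimum is 7.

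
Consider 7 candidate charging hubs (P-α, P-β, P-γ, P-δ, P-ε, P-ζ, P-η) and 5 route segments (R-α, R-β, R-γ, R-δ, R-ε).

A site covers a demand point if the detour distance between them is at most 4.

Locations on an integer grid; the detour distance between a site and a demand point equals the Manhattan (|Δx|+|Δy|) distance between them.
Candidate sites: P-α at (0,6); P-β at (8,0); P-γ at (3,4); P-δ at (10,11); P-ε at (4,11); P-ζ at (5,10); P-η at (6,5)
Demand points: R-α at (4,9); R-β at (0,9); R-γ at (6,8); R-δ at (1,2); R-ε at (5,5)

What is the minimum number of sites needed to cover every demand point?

Coverage sets (demand points within 4 of each site):
  P-α: {R-β}
  P-β: {}
  P-γ: {R-δ, R-ε}
  P-δ: {}
  P-ε: {R-α}
  P-ζ: {R-α, R-γ}
  P-η: {R-γ, R-ε}
No 2 sites suffice: every size-2 union leaves at least one demand point uncovered.
But {P-α, P-γ, P-ζ} covers everything, so the minimum is 3.

3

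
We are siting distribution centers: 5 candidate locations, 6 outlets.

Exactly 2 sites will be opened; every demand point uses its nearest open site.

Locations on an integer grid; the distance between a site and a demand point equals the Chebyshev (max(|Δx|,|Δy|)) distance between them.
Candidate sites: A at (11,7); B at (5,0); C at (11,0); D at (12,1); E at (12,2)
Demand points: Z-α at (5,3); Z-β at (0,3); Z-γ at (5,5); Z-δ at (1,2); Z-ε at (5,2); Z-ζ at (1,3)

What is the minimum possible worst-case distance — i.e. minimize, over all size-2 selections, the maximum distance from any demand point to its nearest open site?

Open {A, B}.
  Farthest demand point is Z-β at distance 5 (to B); all others are ≤ 5.
With {B, C} the worst case is 5.
With {B, D} the worst case is 5.
No size-2 selection achieves below 5.

5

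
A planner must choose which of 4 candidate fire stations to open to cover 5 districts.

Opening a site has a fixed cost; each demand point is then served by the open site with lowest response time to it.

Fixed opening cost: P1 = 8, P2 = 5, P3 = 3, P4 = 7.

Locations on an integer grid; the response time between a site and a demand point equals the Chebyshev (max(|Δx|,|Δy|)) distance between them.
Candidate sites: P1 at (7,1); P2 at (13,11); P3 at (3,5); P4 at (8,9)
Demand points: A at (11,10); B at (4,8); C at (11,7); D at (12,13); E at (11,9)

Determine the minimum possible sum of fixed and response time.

21

Open {P2, P3}: assign each demand point to its cheapest open site.
  A→P2 2, B→P3 3, C→P2 4, D→P2 2, E→P2 2
  response time 13, fixed 8 → total 21.
Compare {P2}: response time 19 + fixed 5 = 24.
Compare {P4}: response time 17 + fixed 7 = 24.
Compare {P2, P4}: response time 13 + fixed 12 = 25.
All other subsets cost ≥ 24. Minimum total cost: 21.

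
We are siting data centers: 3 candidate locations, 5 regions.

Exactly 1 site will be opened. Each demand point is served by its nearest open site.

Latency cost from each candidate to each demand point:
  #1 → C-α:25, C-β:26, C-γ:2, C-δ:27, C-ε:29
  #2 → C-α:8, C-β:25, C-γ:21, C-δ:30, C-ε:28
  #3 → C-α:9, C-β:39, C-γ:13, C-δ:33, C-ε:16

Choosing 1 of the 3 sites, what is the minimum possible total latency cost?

109

Open {#1}.
  C-α→#1 25, C-β→#1 26, C-γ→#1 2, C-δ→#1 27, C-ε→#1 29  ⇒ total 109.
Compare {#3}: total 110.
Compare {#2}: total 112.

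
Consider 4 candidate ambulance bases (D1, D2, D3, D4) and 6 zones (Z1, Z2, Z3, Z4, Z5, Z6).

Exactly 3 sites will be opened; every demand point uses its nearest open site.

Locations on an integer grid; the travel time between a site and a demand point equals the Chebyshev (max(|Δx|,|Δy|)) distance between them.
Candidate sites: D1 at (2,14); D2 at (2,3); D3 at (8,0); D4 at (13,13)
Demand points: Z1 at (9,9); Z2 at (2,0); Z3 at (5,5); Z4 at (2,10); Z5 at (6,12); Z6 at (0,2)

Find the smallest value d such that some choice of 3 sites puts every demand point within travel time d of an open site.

4

Open {D1, D2, D4}.
  Farthest demand point is Z1 at travel time 4 (to D4); all others are ≤ 4.
With {D1, D2, D3} the worst case is 7.
With {D2, D3, D4} the worst case is 7.
No size-3 selection achieves below 4.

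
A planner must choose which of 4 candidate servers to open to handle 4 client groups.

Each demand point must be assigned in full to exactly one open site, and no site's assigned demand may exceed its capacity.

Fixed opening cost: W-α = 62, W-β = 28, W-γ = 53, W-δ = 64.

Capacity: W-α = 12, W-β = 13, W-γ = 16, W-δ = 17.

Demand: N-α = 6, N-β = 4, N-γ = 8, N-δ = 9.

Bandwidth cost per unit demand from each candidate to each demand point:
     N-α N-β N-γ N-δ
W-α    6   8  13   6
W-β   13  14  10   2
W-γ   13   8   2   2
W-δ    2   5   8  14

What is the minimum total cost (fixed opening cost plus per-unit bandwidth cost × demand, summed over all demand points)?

211

Open {W-β, W-γ, W-δ}; cheapest assignment that respects the capacities:
  W-β (cap 13, load 9): N-δ — cost 9×2 = 18
  W-γ (cap 16, load 8): N-γ — cost 8×2 = 16
  W-δ (cap 17, load 10): N-α, N-β — cost 6×2 + 4×5 = 32
  Shipping 66, fixed 145 → total 211.
  Any other capacity-feasible assignment to {W-β, W-γ, W-δ} ships for at least 66.
Compare {W-β, W-δ}: its best feasible assignment gives total 242.
Compare {W-γ, W-δ}: its best feasible assignment gives total 243.
Every other set of open sites that can feasibly serve all demand totals ≥ 242 even under its best assignment. Minimum: 211.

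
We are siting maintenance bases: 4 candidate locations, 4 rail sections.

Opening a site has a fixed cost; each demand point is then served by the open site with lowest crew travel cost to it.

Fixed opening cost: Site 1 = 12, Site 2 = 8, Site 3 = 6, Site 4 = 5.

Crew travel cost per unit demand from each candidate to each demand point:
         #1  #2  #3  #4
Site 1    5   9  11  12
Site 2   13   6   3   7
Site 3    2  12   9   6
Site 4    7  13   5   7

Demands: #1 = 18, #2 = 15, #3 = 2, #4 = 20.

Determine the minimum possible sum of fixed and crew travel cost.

Open {Site 2, Site 3}: assign each demand point to its cheapest open site.
  #1→Site 3 18×2=36, #2→Site 2 15×6=90, #3→Site 2 2×3=6, #4→Site 3 20×6=120
  crew travel cost 252, fixed 14 → total 266.
Compare {Site 2, Site 3, Site 4}: crew travel cost 252 + fixed 19 = 271.
Compare {Site 1, Site 2, Site 3}: crew travel cost 252 + fixed 26 = 278.
Compare {Site 1, Site 2, Site 3, Site 4}: crew travel cost 252 + fixed 31 = 283.
All other subsets cost ≥ 271. Minimum total cost: 266.

266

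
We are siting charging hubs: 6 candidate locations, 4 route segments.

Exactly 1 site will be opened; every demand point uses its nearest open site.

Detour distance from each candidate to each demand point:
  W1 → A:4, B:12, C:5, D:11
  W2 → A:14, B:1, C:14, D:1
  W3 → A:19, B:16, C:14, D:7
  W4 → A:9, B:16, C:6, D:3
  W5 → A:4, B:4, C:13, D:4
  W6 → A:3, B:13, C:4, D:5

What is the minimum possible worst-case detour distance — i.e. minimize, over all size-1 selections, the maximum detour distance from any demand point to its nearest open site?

Open {W1}.
  Farthest demand point is B at detour distance 12 (to W1); all others are ≤ 12.
With {W5} the worst case is 13.
With {W6} the worst case is 13.
No size-1 selection achieves below 12.

12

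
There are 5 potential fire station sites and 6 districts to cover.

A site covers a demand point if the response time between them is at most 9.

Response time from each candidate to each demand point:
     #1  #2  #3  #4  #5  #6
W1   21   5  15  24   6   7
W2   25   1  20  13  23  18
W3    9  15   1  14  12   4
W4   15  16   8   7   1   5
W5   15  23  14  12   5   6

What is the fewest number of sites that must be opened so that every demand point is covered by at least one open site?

Coverage sets (demand points within 9 of each site):
  W1: {#2, #5, #6}
  W2: {#2}
  W3: {#1, #3, #6}
  W4: {#3, #4, #5, #6}
  W5: {#5, #6}
No 2 sites suffice: every size-2 union leaves at least one demand point uncovered.
But {W1, W3, W4} covers everything, so the minimum is 3.

3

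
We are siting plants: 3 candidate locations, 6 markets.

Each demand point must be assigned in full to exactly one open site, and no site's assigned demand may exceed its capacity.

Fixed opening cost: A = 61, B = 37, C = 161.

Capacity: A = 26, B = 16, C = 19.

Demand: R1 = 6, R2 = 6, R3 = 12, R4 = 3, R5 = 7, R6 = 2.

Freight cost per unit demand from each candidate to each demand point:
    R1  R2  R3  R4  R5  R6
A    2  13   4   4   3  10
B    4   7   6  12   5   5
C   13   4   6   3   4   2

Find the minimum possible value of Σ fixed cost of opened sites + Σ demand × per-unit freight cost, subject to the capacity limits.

255

Open {A, B}; cheapest assignment that respects the capacities:
  A (cap 26, load 22): R3, R4, R5 — cost 12×4 + 3×4 + 7×3 = 81
  B (cap 16, load 14): R1, R2, R6 — cost 6×4 + 6×7 + 2×5 = 76
  Shipping 157, fixed 98 → total 255.
  Any other capacity-feasible assignment to {A, B} ships for at least 157.
Compare {A, C}: its best feasible assignment gives total 340.
Compare {A, B, C}: its best feasible assignment gives total 377.
Every other set of open sites that can feasibly serve all demand totals ≥ 340 even under its best assignment. Minimum: 255.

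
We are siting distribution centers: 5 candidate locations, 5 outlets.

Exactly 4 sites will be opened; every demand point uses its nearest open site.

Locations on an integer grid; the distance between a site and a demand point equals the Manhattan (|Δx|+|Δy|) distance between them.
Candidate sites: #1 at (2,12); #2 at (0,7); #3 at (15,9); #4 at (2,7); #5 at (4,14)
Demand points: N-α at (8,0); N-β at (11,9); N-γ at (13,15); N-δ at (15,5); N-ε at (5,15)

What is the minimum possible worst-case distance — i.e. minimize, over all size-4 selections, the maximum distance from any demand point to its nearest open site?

Open {#1, #2, #3, #4}.
  Farthest demand point is N-α at distance 13 (to #4); all others are ≤ 13.
With {#1, #3, #4, #5} the worst case is 13.
With {#2, #3, #4, #5} the worst case is 13.
No size-4 selection achieves below 13.

13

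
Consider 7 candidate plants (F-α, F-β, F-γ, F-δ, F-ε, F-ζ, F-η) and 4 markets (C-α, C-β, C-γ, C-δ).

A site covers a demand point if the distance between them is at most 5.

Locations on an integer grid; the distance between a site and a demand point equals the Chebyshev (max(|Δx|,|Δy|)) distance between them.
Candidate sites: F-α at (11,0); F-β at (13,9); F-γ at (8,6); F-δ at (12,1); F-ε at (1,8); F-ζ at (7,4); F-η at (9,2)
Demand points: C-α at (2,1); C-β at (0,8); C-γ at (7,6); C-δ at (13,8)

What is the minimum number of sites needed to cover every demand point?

3

Coverage sets (demand points within 5 of each site):
  F-α: {}
  F-β: {C-δ}
  F-γ: {C-γ, C-δ}
  F-δ: {C-γ}
  F-ε: {C-β}
  F-ζ: {C-α, C-γ}
  F-η: {C-γ}
No 2 sites suffice: every size-2 union leaves at least one demand point uncovered.
But {F-β, F-ε, F-ζ} covers everything, so the minimum is 3.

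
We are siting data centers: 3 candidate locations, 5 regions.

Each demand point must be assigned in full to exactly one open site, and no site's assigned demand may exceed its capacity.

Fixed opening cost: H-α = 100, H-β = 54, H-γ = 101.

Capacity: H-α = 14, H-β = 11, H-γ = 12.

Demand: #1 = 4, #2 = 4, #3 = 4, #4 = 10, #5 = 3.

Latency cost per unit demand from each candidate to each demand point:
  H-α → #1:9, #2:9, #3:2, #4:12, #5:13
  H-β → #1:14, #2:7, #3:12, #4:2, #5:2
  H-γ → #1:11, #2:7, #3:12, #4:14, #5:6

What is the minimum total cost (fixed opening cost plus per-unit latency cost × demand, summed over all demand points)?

365

Open {H-α, H-β, H-γ}; cheapest assignment that respects the capacities:
  H-α (cap 14, load 8): #1, #3 — cost 4×9 + 4×2 = 44
  H-β (cap 11, load 10): #4 — cost 10×2 = 20
  H-γ (cap 12, load 7): #2, #5 — cost 4×7 + 3×6 = 46
  Shipping 110, fixed 255 → total 365.
  Any other capacity-feasible assignment to {H-α, H-β, H-γ} ships for at least 110.
Compare {H-α, H-β}: its best feasible assignment gives total 372.
Compare {H-α, H-γ}: its best feasible assignment gives total 419.
Every other set of open sites that can feasibly serve all demand totals ≥ 372 even under its best assignment. Minimum: 365.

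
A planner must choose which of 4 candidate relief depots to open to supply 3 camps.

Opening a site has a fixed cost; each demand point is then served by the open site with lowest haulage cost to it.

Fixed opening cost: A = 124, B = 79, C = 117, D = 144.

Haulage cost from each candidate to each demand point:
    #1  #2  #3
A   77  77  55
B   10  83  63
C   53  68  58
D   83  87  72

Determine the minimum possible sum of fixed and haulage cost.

Open {B}: assign each demand point to its cheapest open site.
  #1→B 10, #2→B 83, #3→B 63
  haulage cost 156, fixed 79 → total 235.
Compare {C}: haulage cost 179 + fixed 117 = 296.
Compare {B, C}: haulage cost 136 + fixed 196 = 332.
Compare {A}: haulage cost 209 + fixed 124 = 333.
All other subsets cost ≥ 296. Minimum total cost: 235.

235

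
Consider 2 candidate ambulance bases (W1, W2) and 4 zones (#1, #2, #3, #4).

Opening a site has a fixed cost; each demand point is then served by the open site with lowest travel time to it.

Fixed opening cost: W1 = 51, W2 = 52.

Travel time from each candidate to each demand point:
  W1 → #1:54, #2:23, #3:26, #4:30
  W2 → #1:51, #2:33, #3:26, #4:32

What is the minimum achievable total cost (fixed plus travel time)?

184

Open {W1}: assign each demand point to its cheapest open site.
  #1→W1 54, #2→W1 23, #3→W1 26, #4→W1 30
  travel time 133, fixed 51 → total 184.
Compare {W2}: travel time 142 + fixed 52 = 194.
Compare {W1, W2}: travel time 130 + fixed 103 = 233.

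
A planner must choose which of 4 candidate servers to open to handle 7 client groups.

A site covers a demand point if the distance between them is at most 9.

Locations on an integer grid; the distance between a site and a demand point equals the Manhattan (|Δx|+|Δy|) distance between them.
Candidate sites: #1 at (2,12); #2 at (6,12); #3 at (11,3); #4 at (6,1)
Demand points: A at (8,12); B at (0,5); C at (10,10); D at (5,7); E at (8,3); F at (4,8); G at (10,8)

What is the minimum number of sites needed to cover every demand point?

Coverage sets (demand points within 9 of each site):
  #1: {A, B, D, F}
  #2: {A, C, D, F, G}
  #3: {C, E, G}
  #4: {D, E, F}
No single site covers all 7 demand points.
But {#1, #3} covers everything, so the minimum is 2.

2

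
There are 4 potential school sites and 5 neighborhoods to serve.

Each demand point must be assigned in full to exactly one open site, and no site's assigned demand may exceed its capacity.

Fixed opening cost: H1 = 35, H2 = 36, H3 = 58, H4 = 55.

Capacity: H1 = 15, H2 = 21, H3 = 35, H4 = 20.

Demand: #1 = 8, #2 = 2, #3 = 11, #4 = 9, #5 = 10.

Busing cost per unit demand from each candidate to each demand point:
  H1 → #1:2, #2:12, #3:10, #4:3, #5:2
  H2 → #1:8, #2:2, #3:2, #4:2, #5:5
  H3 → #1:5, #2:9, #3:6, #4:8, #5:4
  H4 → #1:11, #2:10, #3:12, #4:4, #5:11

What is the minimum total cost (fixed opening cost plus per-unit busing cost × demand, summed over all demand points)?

Open {H2, H3}; cheapest assignment that respects the capacities:
  H2 (cap 21, load 20): #3, #4 — cost 11×2 + 9×2 = 40
  H3 (cap 35, load 20): #1, #2, #5 — cost 8×5 + 2×9 + 10×4 = 98
  Shipping 138, fixed 94 → total 232.
  Any other capacity-feasible assignment to {H2, H3} ships for at least 138.
Compare {H1, H2, H3}: its best feasible assignment gives total 243.
Compare {H1, H2, H4}: its best feasible assignment gives total 270.
Every other set of open sites that can feasibly serve all demand totals ≥ 243 even under its best assignment. Minimum: 232.

232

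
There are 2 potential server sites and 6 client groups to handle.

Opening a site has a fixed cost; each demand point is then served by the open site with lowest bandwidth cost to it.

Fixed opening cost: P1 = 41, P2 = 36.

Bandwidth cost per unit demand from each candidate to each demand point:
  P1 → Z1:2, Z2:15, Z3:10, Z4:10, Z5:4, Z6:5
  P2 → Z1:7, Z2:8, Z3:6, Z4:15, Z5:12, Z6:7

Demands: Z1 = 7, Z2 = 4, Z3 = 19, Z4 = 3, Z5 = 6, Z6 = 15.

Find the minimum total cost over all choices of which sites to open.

366

Open {P1, P2}: assign each demand point to its cheapest open site.
  Z1→P1 7×2=14, Z2→P2 4×8=32, Z3→P2 19×6=114, Z4→P1 3×10=30, Z5→P1 6×4=24, Z6→P1 15×5=75
  bandwidth cost 289, fixed 77 → total 366.
Compare {P1}: bandwidth cost 393 + fixed 41 = 434.
Compare {P2}: bandwidth cost 417 + fixed 36 = 453.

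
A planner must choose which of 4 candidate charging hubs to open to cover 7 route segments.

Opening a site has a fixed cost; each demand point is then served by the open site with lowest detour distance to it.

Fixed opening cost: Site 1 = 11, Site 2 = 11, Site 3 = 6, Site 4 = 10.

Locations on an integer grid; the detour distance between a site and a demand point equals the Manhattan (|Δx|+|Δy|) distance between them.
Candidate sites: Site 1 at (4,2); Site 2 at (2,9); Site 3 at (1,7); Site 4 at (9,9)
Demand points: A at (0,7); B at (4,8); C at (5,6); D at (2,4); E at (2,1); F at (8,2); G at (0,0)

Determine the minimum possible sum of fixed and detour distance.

44

Open {Site 1, Site 3}: assign each demand point to its cheapest open site.
  A→Site 3 1, B→Site 3 4, C→Site 1 5, D→Site 1 4, E→Site 1 3, F→Site 1 4, G→Site 1 6
  detour distance 27, fixed 17 → total 44.
Compare {Site 3}: detour distance 41 + fixed 6 = 47.
Compare {Site 1}: detour distance 37 + fixed 11 = 48.
Compare {Site 1, Site 2}: detour distance 29 + fixed 22 = 51.
All other subsets cost ≥ 47. Minimum total cost: 44.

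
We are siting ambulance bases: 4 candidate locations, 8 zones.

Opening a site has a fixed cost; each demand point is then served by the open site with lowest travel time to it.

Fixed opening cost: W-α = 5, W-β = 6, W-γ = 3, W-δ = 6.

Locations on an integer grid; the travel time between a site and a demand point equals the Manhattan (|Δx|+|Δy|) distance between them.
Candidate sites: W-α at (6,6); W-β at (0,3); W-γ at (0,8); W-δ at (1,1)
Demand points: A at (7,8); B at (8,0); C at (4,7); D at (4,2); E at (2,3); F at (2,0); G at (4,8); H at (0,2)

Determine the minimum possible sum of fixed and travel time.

40

Open {W-α, W-δ}: assign each demand point to its cheapest open site.
  A→W-α 3, B→W-α 8, C→W-α 3, D→W-δ 4, E→W-δ 3, F→W-δ 2, G→W-α 4, H→W-δ 2
  travel time 29, fixed 11 → total 40.
Compare {W-α, W-β}: travel time 31 + fixed 11 = 42.
Compare {W-α, W-γ, W-δ}: travel time 29 + fixed 14 = 43.
Compare {W-γ, W-δ}: travel time 35 + fixed 9 = 44.
All other subsets cost ≥ 42. Minimum total cost: 40.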